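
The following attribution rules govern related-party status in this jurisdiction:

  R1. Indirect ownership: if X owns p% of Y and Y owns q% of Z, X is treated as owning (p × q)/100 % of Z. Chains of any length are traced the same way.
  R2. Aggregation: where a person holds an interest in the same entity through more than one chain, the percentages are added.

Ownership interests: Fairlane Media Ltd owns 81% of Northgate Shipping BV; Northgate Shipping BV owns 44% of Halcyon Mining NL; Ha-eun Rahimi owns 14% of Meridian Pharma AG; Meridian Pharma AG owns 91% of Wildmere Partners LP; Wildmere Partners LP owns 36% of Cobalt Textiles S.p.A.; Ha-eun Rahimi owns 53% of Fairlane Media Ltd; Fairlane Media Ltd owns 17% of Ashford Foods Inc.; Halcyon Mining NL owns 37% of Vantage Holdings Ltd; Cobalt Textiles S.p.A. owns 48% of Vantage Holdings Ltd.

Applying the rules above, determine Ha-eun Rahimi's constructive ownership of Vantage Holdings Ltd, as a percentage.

9.190476%

Chain via Fairlane Media Ltd → Northgate Shipping BV → Halcyon Mining NL (R1): 53% × 81% × 44% × 37% = 6.989004% of Vantage Holdings Ltd.
Chain via Meridian Pharma AG → Wildmere Partners LP → Cobalt Textiles S.p.A. (R1): 14% × 91% × 36% × 48% = 2.201472% of Vantage Holdings Ltd.
Aggregating (R2): 6.989004% + 2.201472% = 9.190476%.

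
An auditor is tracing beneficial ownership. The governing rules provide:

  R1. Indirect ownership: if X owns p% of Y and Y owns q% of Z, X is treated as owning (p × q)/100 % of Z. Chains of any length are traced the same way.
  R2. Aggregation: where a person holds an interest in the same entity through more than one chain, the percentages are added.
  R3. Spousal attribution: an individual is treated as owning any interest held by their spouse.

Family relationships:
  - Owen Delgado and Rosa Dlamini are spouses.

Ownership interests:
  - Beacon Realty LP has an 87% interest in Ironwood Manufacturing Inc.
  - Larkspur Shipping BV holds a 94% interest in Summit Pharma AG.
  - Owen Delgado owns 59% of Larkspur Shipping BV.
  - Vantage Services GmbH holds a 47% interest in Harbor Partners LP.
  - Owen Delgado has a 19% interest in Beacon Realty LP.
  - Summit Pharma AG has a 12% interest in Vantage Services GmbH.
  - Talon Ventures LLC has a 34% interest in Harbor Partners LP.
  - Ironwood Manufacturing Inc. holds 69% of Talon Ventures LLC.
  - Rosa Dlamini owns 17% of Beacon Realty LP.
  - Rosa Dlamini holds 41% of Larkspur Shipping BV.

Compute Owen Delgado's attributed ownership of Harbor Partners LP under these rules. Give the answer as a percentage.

12.649272%

By spousal attribution (R3), Owen Delgado is treated as also owning Rosa Dlamini's interest in Beacon Realty LP, giving 19% + 17% = 36%.
By spousal attribution (R3), Owen Delgado is treated as also owning Rosa Dlamini's interest in Larkspur Shipping BV, giving 59% + 41% = 100%.
Chain via Beacon Realty LP → Ironwood Manufacturing Inc. → Talon Ventures LLC (R1): 36% × 87% × 69% × 34% = 7.347672% of Harbor Partners LP.
Chain via Larkspur Shipping BV → Summit Pharma AG → Vantage Services GmbH (R1): 100% × 94% × 12% × 47% = 5.3016% of Harbor Partners LP.
Aggregating (R2): 7.347672% + 5.3016% = 12.649272%.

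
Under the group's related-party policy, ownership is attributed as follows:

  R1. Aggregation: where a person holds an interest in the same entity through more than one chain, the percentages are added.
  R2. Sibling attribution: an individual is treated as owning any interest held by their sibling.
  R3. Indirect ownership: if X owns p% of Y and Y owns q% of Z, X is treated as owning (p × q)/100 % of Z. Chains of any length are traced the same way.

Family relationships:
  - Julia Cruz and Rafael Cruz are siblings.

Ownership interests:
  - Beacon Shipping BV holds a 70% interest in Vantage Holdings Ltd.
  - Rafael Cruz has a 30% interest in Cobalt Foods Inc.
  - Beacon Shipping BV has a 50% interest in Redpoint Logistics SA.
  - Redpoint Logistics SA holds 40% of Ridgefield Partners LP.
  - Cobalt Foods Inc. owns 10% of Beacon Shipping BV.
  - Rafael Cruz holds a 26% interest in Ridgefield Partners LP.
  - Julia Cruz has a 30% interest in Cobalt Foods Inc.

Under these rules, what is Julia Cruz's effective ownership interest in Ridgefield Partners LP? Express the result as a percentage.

27.2%

By sibling attribution (R2), Julia Cruz is treated as also owning Rafael Cruz's interest in Cobalt Foods Inc, giving 30% + 30% = 60%.
By sibling attribution (R2), Julia Cruz is treated as owning Rafael Cruz's 26% interest in Ridgefield Partners LP.
Chain via Cobalt Foods Inc. → Beacon Shipping BV → Redpoint Logistics SA (R3): 60% × 10% × 50% × 40% = 1.2% of Ridgefield Partners LP.
Direct interest in Ridgefield Partners LP: 26%.
Aggregating (R1): 1.2% + 26% = 27.2%.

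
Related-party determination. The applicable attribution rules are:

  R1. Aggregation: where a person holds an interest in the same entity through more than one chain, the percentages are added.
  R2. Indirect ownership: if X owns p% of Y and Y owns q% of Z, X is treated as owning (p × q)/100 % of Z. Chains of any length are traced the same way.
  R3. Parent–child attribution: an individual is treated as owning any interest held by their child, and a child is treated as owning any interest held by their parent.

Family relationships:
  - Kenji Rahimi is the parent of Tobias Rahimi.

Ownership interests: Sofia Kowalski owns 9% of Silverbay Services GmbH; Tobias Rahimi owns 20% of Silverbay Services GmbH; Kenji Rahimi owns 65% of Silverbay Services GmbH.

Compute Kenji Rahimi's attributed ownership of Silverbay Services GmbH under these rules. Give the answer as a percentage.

By parent–child attribution (R3), Kenji Rahimi is treated as also owning Tobias Rahimi's interest in Silverbay Services GmbH, giving 65% + 20% = 85%.
Direct interest in Silverbay Services GmbH: 85%.

85%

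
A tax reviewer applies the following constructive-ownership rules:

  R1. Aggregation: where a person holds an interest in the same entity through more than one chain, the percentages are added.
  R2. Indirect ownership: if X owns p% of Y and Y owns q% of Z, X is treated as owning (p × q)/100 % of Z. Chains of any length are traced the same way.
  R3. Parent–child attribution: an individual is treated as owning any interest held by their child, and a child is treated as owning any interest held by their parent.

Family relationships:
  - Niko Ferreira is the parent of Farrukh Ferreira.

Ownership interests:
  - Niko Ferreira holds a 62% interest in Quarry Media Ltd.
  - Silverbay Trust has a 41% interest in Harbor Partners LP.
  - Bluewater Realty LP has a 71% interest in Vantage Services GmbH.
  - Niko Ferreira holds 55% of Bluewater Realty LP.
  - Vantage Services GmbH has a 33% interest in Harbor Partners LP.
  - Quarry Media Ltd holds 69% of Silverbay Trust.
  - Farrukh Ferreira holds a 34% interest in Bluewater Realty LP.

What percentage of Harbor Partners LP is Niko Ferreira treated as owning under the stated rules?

38.3925%

By parent–child attribution (R3), Niko Ferreira is treated as also owning Farrukh Ferreira's interest in Bluewater Realty LP, giving 55% + 34% = 89%.
Chain via Quarry Media Ltd → Silverbay Trust (R2): 62% × 69% × 41% = 17.5398% of Harbor Partners LP.
Chain via Bluewater Realty LP → Vantage Services GmbH (R2): 89% × 71% × 33% = 20.8527% of Harbor Partners LP.
Aggregating (R1): 17.5398% + 20.8527% = 38.3925%.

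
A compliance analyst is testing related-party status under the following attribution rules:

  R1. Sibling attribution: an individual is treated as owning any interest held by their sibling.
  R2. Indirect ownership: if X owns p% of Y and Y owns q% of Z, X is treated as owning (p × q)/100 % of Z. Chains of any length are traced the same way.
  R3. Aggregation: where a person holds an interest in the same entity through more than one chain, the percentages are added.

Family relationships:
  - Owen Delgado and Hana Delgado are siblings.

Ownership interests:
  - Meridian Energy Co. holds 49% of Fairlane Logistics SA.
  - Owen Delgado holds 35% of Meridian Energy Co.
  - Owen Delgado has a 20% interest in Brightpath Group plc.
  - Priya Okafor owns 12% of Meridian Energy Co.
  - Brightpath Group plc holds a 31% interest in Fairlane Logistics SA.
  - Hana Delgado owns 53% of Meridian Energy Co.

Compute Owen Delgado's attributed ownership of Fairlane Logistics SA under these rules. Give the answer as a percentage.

By sibling attribution (R1), Owen Delgado is treated as also owning Hana Delgado's interest in Meridian Energy Co, giving 35% + 53% = 88%.
Chain via Meridian Energy Co. (R2): 88% × 49% = 43.12% of Fairlane Logistics SA.
Chain via Brightpath Group plc (R2): 20% × 31% = 6.2% of Fairlane Logistics SA.
Aggregating (R3): 43.12% + 6.2% = 49.32%.

49.32%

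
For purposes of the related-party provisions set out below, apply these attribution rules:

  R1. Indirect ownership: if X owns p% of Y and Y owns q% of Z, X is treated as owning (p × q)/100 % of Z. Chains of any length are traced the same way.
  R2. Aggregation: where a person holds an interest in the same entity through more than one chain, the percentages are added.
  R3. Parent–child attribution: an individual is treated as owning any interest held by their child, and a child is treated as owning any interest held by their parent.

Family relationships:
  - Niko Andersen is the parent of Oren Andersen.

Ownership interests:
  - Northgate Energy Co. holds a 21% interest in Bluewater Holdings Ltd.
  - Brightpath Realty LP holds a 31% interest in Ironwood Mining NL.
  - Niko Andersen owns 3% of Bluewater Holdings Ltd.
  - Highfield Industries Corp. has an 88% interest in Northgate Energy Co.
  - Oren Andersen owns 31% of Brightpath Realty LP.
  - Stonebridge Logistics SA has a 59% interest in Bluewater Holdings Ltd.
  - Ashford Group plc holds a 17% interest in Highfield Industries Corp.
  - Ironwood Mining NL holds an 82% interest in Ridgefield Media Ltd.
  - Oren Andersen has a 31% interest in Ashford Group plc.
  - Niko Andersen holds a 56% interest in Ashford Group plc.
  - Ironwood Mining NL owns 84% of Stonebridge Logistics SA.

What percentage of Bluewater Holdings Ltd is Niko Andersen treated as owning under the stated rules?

By parent–child attribution (R3), Niko Andersen is treated as also owning Oren Andersen's interest in Ashford Group plc, giving 56% + 31% = 87%.
By parent–child attribution (R3), Niko Andersen is treated as owning Oren Andersen's 31% interest in Brightpath Realty LP.
Chain via Ashford Group plc → Highfield Industries Corp. → Northgate Energy Co. (R1): 87% × 17% × 88% × 21% = 2.733192% of Bluewater Holdings Ltd.
Direct interest in Bluewater Holdings Ltd: 3%.
Chain via Brightpath Realty LP → Ironwood Mining NL → Stonebridge Logistics SA (R1): 31% × 31% × 84% × 59% = 4.762716% of Bluewater Holdings Ltd.
Aggregating (R2): 2.733192% + 3% + 4.762716% = 10.495908%.

10.495908%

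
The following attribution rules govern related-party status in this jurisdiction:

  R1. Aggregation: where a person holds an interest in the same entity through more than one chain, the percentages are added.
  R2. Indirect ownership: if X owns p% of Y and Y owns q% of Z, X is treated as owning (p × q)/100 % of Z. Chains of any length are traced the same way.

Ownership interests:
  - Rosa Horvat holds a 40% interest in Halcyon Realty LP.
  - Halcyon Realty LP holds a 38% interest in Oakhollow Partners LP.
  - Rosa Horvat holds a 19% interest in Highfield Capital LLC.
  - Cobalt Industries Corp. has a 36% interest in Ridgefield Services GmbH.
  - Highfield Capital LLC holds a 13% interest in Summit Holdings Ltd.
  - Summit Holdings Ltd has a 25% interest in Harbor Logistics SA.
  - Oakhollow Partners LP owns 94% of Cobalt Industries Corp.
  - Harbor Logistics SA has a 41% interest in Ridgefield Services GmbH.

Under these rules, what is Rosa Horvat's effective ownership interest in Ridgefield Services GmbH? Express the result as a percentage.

5.396855%

Chain via Highfield Capital LLC → Summit Holdings Ltd → Harbor Logistics SA (R2): 19% × 13% × 25% × 41% = 0.253175% of Ridgefield Services GmbH.
Chain via Halcyon Realty LP → Oakhollow Partners LP → Cobalt Industries Corp. (R2): 40% × 38% × 94% × 36% = 5.14368% of Ridgefield Services GmbH.
Aggregating (R1): 0.253175% + 5.14368% = 5.396855%.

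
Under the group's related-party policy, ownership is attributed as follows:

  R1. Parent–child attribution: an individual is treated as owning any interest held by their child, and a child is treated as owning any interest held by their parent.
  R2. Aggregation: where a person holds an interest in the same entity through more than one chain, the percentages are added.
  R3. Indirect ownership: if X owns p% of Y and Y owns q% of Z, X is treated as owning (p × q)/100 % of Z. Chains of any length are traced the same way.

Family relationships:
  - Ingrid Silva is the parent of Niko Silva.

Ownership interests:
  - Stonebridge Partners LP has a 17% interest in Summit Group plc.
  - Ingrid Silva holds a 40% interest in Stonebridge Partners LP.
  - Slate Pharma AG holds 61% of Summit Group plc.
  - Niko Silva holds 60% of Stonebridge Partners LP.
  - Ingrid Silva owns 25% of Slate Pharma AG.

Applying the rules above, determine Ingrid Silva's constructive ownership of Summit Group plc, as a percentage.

32.25%

By parent–child attribution (R1), Ingrid Silva is treated as also owning Niko Silva's interest in Stonebridge Partners LP, giving 40% + 60% = 100%.
Chain via Stonebridge Partners LP (R3): 100% × 17% = 17% of Summit Group plc.
Chain via Slate Pharma AG (R3): 25% × 61% = 15.25% of Summit Group plc.
Aggregating (R2): 17% + 15.25% = 32.25%.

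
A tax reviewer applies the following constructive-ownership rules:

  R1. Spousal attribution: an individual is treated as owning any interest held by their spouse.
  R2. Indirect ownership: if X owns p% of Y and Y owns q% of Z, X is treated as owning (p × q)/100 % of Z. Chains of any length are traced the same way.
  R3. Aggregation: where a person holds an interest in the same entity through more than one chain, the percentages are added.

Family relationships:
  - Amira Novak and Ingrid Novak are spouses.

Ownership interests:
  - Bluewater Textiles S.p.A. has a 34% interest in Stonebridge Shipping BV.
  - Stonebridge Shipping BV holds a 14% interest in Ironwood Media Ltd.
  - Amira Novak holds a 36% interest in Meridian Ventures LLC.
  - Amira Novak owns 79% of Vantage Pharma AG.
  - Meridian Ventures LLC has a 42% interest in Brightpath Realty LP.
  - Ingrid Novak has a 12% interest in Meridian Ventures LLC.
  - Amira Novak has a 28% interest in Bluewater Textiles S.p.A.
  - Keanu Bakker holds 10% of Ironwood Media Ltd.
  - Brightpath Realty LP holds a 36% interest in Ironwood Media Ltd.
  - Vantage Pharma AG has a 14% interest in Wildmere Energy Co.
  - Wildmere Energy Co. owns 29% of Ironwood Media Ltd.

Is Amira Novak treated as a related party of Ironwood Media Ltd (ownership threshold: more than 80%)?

By spousal attribution (R1), Amira Novak is treated as also owning Ingrid Novak's interest in Meridian Ventures LLC, giving 36% + 12% = 48%.
Chain via Meridian Ventures LLC → Brightpath Realty LP (R2): 48% × 42% × 36% = 7.2576% of Ironwood Media Ltd.
Chain via Bluewater Textiles S.p.A. → Stonebridge Shipping BV (R2): 28% × 34% × 14% = 1.3328% of Ironwood Media Ltd.
Chain via Vantage Pharma AG → Wildmere Energy Co. (R2): 79% × 14% × 29% = 3.2074% of Ironwood Media Ltd.
Aggregating (R3): 7.2576% + 1.3328% + 3.2074% = 11.7978%.
11.7978% does not exceed the 80% threshold, so Amira is not a related party to Ironwood Media Ltd.

No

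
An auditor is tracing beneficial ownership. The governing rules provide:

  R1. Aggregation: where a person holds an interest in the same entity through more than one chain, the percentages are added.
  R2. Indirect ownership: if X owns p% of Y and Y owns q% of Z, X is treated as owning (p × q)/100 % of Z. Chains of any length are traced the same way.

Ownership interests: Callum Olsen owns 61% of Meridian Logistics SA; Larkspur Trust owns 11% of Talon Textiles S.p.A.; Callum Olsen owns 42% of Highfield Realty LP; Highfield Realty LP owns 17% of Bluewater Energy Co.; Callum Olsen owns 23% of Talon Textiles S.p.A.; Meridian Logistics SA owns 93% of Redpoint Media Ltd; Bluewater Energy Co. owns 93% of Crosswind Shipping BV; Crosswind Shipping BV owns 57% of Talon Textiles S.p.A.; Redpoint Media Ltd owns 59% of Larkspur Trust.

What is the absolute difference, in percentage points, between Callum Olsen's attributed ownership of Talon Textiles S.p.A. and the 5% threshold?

Chain via Meridian Logistics SA → Redpoint Media Ltd → Larkspur Trust (R2): 61% × 93% × 59% × 11% = 3.681777% of Talon Textiles S.p.A.
Chain via Highfield Realty LP → Bluewater Energy Co. → Crosswind Shipping BV (R2): 42% × 17% × 93% × 57% = 3.784914% of Talon Textiles S.p.A.
Direct interest in Talon Textiles S.p.A: 23%.
Aggregating (R1): 3.681777% + 3.784914% + 23% = 30.466691%.
30.466691% exceeds the 5% threshold by 25.466691 percentage points.

25.466691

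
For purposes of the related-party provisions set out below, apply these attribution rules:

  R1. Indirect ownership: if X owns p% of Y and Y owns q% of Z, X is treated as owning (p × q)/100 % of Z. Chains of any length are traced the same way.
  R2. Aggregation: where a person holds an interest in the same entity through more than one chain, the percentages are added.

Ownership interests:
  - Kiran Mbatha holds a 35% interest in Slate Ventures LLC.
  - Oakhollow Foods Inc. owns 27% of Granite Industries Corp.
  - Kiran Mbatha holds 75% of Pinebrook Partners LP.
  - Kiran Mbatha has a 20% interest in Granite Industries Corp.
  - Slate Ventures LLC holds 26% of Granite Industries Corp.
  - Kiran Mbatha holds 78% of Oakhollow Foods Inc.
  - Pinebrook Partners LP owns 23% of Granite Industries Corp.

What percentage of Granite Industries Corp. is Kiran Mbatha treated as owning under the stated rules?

67.41%

Chain via Slate Ventures LLC (R1): 35% × 26% = 9.1% of Granite Industries Corp.
Chain via Oakhollow Foods Inc. (R1): 78% × 27% = 21.06% of Granite Industries Corp.
Chain via Pinebrook Partners LP (R1): 75% × 23% = 17.25% of Granite Industries Corp.
Direct interest in Granite Industries Corp: 20%.
Aggregating (R2): 9.1% + 21.06% + 17.25% + 20% = 67.41%.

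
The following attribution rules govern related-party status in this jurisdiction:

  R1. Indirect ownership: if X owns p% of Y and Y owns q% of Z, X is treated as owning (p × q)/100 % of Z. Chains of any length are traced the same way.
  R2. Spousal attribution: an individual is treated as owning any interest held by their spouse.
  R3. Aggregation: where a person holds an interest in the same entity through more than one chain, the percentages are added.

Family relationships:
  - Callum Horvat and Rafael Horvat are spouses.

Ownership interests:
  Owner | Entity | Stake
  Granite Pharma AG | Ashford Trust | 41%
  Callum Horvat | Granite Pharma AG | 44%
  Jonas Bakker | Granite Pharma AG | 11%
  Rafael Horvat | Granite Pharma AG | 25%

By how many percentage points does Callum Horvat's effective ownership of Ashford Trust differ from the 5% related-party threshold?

23.29

By spousal attribution (R2), Callum Horvat is treated as also owning Rafael Horvat's interest in Granite Pharma AG, giving 44% + 25% = 69%.
Chain via Granite Pharma AG (R1): 69% × 41% = 28.29% of Ashford Trust.
28.29% exceeds the 5% threshold by 23.29 percentage points.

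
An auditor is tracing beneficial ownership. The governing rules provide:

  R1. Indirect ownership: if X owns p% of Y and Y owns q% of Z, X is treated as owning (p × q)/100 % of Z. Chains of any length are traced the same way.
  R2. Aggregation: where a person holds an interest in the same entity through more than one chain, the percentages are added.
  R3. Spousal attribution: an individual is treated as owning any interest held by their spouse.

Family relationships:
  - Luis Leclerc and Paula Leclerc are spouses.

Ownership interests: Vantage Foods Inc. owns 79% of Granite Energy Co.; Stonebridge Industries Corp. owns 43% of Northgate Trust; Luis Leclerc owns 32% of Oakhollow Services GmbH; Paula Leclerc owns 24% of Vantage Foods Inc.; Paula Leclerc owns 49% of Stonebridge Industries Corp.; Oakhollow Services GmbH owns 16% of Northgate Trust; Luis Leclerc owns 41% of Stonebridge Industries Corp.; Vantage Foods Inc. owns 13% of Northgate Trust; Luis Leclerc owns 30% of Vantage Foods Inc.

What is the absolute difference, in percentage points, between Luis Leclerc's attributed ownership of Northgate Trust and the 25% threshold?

25.84

By spousal attribution (R3), Luis Leclerc is treated as also owning Paula Leclerc's interest in Stonebridge Industries Corp, giving 41% + 49% = 90%.
By spousal attribution (R3), Luis Leclerc is treated as also owning Paula Leclerc's interest in Vantage Foods Inc, giving 30% + 24% = 54%.
Chain via Stonebridge Industries Corp. (R1): 90% × 43% = 38.7% of Northgate Trust.
Chain via Vantage Foods Inc. (R1): 54% × 13% = 7.02% of Northgate Trust.
Chain via Oakhollow Services GmbH (R1): 32% × 16% = 5.12% of Northgate Trust.
Aggregating (R2): 38.7% + 7.02% + 5.12% = 50.84%.
50.84% exceeds the 25% threshold by 25.84 percentage points.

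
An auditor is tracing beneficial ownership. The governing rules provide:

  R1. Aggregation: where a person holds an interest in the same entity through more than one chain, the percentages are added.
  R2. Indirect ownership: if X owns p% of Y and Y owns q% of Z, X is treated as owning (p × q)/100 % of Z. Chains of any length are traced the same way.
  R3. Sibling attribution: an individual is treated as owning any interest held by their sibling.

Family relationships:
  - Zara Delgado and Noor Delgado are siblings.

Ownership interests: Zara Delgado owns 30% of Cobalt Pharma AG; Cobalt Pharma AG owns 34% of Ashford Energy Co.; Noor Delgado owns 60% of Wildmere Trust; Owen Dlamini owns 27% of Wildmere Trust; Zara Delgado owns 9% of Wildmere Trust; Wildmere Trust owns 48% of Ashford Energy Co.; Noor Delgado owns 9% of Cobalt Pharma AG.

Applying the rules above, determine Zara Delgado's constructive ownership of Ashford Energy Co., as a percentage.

46.38%

By sibling attribution (R3), Zara Delgado is treated as also owning Noor Delgado's interest in Cobalt Pharma AG, giving 30% + 9% = 39%.
By sibling attribution (R3), Zara Delgado is treated as also owning Noor Delgado's interest in Wildmere Trust, giving 9% + 60% = 69%.
Chain via Cobalt Pharma AG (R2): 39% × 34% = 13.26% of Ashford Energy Co.
Chain via Wildmere Trust (R2): 69% × 48% = 33.12% of Ashford Energy Co.
Aggregating (R1): 13.26% + 33.12% = 46.38%.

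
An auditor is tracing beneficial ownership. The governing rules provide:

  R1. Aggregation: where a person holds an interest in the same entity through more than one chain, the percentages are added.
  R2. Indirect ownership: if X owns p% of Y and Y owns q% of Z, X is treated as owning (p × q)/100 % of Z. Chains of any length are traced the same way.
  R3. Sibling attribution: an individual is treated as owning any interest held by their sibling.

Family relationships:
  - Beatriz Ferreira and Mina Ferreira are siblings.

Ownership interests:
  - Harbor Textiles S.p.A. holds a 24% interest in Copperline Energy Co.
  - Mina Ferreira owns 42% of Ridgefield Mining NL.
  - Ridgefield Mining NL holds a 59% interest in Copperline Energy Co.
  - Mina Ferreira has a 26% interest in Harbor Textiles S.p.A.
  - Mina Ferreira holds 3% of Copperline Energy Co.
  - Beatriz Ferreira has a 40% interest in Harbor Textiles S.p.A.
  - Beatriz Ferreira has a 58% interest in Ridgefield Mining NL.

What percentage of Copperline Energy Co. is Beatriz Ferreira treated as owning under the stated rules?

By sibling attribution (R3), Beatriz Ferreira is treated as also owning Mina Ferreira's interest in Harbor Textiles S.p.A, giving 40% + 26% = 66%.
By sibling attribution (R3), Beatriz Ferreira is treated as also owning Mina Ferreira's interest in Ridgefield Mining NL, giving 58% + 42% = 100%.
By sibling attribution (R3), Beatriz Ferreira is treated as owning Mina Ferreira's 3% interest in Copperline Energy Co.
Chain via Harbor Textiles S.p.A. (R2): 66% × 24% = 15.84% of Copperline Energy Co.
Chain via Ridgefield Mining NL (R2): 100% × 59% = 59% of Copperline Energy Co.
Direct interest in Copperline Energy Co: 3%.
Aggregating (R1): 15.84% + 59% + 3% = 77.84%.

77.84%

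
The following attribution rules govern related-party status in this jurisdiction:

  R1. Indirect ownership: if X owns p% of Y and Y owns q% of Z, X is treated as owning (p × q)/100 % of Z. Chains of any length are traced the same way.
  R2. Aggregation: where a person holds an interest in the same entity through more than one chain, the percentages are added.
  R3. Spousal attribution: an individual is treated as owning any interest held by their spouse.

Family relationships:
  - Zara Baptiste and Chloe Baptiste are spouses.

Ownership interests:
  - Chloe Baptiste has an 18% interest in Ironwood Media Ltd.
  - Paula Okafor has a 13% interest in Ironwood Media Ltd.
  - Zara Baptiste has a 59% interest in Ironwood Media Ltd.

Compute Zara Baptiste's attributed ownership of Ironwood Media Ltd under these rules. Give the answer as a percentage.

By spousal attribution (R3), Zara Baptiste is treated as also owning Chloe Baptiste's interest in Ironwood Media Ltd, giving 59% + 18% = 77%.
Direct interest in Ironwood Media Ltd: 77%.

77%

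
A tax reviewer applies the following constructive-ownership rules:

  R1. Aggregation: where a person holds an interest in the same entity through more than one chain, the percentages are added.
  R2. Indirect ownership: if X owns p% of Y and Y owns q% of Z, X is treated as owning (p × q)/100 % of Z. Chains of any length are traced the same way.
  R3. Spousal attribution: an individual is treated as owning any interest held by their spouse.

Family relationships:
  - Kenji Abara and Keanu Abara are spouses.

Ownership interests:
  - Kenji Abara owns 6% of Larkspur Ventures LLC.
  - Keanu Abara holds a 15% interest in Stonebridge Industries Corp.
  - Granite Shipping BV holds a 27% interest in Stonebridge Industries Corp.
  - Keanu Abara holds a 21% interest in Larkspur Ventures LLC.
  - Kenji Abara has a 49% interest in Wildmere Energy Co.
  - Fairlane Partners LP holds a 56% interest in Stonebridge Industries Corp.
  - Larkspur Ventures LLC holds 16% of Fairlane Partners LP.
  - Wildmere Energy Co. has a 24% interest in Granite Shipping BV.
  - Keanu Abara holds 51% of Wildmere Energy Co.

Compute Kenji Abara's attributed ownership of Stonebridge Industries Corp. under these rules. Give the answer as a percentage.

By spousal attribution (R3), Kenji Abara is treated as also owning Keanu Abara's interest in Larkspur Ventures LLC, giving 6% + 21% = 27%.
By spousal attribution (R3), Kenji Abara is treated as also owning Keanu Abara's interest in Wildmere Energy Co, giving 49% + 51% = 100%.
By spousal attribution (R3), Kenji Abara is treated as owning Keanu Abara's 15% interest in Stonebridge Industries Corp.
Chain via Larkspur Ventures LLC → Fairlane Partners LP (R2): 27% × 16% × 56% = 2.4192% of Stonebridge Industries Corp.
Chain via Wildmere Energy Co. → Granite Shipping BV (R2): 100% × 24% × 27% = 6.48% of Stonebridge Industries Corp.
Direct interest in Stonebridge Industries Corp: 15%.
Aggregating (R1): 2.4192% + 6.48% + 15% = 23.8992%.

23.8992%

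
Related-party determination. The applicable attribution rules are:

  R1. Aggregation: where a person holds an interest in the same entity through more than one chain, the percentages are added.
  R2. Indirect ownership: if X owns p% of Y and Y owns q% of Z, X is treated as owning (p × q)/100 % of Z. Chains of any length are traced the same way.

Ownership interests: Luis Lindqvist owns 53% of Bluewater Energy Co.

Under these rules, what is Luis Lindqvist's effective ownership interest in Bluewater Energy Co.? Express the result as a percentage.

Direct interest in Bluewater Energy Co: 53%.

53%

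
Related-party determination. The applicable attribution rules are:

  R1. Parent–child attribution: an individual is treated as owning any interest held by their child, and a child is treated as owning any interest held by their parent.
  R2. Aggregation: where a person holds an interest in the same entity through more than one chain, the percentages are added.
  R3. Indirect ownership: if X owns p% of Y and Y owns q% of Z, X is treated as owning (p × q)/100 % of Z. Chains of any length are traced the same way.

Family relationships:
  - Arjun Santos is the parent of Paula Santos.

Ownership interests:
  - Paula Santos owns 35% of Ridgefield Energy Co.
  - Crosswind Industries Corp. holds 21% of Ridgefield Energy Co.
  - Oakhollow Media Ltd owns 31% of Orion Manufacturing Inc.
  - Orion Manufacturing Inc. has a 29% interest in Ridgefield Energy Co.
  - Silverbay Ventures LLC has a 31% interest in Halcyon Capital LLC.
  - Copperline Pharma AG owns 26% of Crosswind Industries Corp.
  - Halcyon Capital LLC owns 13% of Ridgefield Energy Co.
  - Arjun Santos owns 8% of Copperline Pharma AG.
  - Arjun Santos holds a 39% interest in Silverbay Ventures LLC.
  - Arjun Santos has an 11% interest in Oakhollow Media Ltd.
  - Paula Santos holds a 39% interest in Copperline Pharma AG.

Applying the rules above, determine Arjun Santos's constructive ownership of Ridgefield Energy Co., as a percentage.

By parent–child attribution (R1), Arjun Santos is treated as also owning Paula Santos's interest in Copperline Pharma AG, giving 8% + 39% = 47%.
By parent–child attribution (R1), Arjun Santos is treated as owning Paula Santos's 35% interest in Ridgefield Energy Co.
Chain via Copperline Pharma AG → Crosswind Industries Corp. (R3): 47% × 26% × 21% = 2.5662% of Ridgefield Energy Co.
Chain via Silverbay Ventures LLC → Halcyon Capital LLC (R3): 39% × 31% × 13% = 1.5717% of Ridgefield Energy Co.
Chain via Oakhollow Media Ltd → Orion Manufacturing Inc. (R3): 11% × 31% × 29% = 0.9889% of Ridgefield Energy Co.
Direct interest in Ridgefield Energy Co: 35%.
Aggregating (R2): 2.5662% + 1.5717% + 0.9889% + 35% = 40.1268%.

40.1268%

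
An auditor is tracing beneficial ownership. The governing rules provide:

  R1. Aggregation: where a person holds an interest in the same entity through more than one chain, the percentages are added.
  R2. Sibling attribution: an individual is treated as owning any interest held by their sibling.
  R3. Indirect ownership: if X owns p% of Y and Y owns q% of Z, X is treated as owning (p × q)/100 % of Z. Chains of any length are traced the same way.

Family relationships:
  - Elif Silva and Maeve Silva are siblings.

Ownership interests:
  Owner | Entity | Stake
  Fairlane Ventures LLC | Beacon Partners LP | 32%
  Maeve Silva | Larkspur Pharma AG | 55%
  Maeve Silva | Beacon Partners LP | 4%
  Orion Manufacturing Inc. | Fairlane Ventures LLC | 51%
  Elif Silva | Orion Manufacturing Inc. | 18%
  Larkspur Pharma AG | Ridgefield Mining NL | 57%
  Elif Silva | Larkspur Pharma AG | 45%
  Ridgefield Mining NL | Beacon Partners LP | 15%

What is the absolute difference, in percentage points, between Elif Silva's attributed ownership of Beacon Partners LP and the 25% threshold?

9.5124

By sibling attribution (R2), Elif Silva is treated as also owning Maeve Silva's interest in Larkspur Pharma AG, giving 45% + 55% = 100%.
By sibling attribution (R2), Elif Silva is treated as owning Maeve Silva's 4% interest in Beacon Partners LP.
Chain via Larkspur Pharma AG → Ridgefield Mining NL (R3): 100% × 57% × 15% = 8.55% of Beacon Partners LP.
Chain via Orion Manufacturing Inc. → Fairlane Ventures LLC (R3): 18% × 51% × 32% = 2.9376% of Beacon Partners LP.
Direct interest in Beacon Partners LP: 4%.
Aggregating (R1): 8.55% + 2.9376% + 4% = 15.4876%.
15.4876% falls short of the 25% threshold by 9.5124 percentage points.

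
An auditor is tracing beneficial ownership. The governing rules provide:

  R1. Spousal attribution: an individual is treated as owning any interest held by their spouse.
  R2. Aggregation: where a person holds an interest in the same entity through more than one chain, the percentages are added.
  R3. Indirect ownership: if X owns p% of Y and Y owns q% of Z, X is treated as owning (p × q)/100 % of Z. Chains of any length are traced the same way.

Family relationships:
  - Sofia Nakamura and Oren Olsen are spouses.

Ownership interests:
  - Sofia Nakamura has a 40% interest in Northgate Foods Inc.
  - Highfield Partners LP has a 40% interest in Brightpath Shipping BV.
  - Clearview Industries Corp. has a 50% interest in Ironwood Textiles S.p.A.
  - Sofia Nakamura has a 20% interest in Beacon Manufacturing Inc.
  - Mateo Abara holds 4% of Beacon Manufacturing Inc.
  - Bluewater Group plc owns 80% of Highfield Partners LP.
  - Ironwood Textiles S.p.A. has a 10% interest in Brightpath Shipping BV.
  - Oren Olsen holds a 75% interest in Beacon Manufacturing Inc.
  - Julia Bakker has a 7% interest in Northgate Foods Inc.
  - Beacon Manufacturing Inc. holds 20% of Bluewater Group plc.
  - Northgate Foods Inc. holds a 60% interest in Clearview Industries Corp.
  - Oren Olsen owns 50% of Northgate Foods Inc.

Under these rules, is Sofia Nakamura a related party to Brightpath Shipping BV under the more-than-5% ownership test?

Yes

By spousal attribution (R1), Sofia Nakamura is treated as also owning Oren Olsen's interest in Beacon Manufacturing Inc, giving 20% + 75% = 95%.
By spousal attribution (R1), Sofia Nakamura is treated as also owning Oren Olsen's interest in Northgate Foods Inc, giving 40% + 50% = 90%.
Chain via Beacon Manufacturing Inc. → Bluewater Group plc → Highfield Partners LP (R3): 95% × 20% × 80% × 40% = 6.08% of Brightpath Shipping BV.
Chain via Northgate Foods Inc. → Clearview Industries Corp. → Ironwood Textiles S.p.A. (R3): 90% × 60% × 50% × 10% = 2.7% of Brightpath Shipping BV.
Aggregating (R2): 6.08% + 2.7% = 8.78%.
8.78% exceeds the 5% threshold, so Sofia is a related party to Brightpath Shipping BV.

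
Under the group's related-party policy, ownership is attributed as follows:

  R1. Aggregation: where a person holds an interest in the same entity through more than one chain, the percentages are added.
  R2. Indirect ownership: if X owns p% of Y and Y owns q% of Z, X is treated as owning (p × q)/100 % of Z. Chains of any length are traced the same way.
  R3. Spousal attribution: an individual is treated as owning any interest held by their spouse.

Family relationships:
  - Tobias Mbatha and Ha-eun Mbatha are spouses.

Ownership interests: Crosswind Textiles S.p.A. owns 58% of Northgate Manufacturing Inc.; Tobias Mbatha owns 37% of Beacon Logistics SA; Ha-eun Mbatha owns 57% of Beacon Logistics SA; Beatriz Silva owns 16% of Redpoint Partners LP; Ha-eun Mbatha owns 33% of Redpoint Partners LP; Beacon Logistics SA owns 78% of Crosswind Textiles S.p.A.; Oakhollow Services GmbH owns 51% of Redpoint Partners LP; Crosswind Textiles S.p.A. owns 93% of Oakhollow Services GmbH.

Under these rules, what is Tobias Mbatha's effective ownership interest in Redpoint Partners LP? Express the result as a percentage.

By spousal attribution (R3), Tobias Mbatha is treated as also owning Ha-eun Mbatha's interest in Beacon Logistics SA, giving 37% + 57% = 94%.
By spousal attribution (R3), Tobias Mbatha is treated as owning Ha-eun Mbatha's 33% interest in Redpoint Partners LP.
Chain via Beacon Logistics SA → Crosswind Textiles S.p.A. → Oakhollow Services GmbH (R2): 94% × 78% × 93% × 51% = 34.775676% of Redpoint Partners LP.
Direct interest in Redpoint Partners LP: 33%.
Aggregating (R1): 34.775676% + 33% = 67.775676%.

67.775676%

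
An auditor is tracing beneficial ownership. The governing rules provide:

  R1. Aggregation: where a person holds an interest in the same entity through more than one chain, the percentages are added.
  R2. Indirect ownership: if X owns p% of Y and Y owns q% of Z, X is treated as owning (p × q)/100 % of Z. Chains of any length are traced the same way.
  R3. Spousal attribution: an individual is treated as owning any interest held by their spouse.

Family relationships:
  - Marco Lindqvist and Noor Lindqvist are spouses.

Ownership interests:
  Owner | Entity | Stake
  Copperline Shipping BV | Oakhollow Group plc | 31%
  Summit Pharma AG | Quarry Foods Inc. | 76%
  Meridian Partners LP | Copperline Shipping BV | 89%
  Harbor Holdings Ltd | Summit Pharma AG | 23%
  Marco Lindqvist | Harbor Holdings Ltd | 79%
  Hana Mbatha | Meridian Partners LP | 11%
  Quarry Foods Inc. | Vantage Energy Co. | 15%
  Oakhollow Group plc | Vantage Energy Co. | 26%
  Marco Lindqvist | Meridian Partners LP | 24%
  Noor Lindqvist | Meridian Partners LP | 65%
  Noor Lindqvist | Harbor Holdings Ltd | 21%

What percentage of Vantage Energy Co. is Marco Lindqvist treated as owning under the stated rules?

By spousal attribution (R3), Marco Lindqvist is treated as also owning Noor Lindqvist's interest in Harbor Holdings Ltd, giving 79% + 21% = 100%.
By spousal attribution (R3), Marco Lindqvist is treated as also owning Noor Lindqvist's interest in Meridian Partners LP, giving 24% + 65% = 89%.
Chain via Harbor Holdings Ltd → Summit Pharma AG → Quarry Foods Inc. (R2): 100% × 23% × 76% × 15% = 2.622% of Vantage Energy Co.
Chain via Meridian Partners LP → Copperline Shipping BV → Oakhollow Group plc (R2): 89% × 89% × 31% × 26% = 6.384326% of Vantage Energy Co.
Aggregating (R1): 2.622% + 6.384326% = 9.006326%.

9.006326%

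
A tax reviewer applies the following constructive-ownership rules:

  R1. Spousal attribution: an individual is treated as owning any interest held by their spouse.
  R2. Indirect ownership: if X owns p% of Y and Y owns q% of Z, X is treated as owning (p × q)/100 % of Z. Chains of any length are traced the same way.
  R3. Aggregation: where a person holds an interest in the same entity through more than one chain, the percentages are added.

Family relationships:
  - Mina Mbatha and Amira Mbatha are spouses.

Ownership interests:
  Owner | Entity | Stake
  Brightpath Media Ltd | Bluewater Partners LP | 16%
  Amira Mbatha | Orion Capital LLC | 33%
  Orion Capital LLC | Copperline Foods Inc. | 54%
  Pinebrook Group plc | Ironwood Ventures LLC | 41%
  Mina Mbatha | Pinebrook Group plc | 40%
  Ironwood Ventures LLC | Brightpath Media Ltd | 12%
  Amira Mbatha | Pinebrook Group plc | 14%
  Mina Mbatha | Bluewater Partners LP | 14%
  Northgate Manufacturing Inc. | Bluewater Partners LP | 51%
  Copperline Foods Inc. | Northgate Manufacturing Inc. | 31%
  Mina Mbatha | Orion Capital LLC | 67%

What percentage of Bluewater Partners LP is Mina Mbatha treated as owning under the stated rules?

By spousal attribution (R1), Mina Mbatha is treated as also owning Amira Mbatha's interest in Pinebrook Group plc, giving 40% + 14% = 54%.
By spousal attribution (R1), Mina Mbatha is treated as also owning Amira Mbatha's interest in Orion Capital LLC, giving 67% + 33% = 100%.
Chain via Pinebrook Group plc → Ironwood Ventures LLC → Brightpath Media Ltd (R2): 54% × 41% × 12% × 16% = 0.425088% of Bluewater Partners LP.
Chain via Orion Capital LLC → Copperline Foods Inc. → Northgate Manufacturing Inc. (R2): 100% × 54% × 31% × 51% = 8.5374% of Bluewater Partners LP.
Direct interest in Bluewater Partners LP: 14%.
Aggregating (R3): 0.425088% + 8.5374% + 14% = 22.962488%.

22.962488%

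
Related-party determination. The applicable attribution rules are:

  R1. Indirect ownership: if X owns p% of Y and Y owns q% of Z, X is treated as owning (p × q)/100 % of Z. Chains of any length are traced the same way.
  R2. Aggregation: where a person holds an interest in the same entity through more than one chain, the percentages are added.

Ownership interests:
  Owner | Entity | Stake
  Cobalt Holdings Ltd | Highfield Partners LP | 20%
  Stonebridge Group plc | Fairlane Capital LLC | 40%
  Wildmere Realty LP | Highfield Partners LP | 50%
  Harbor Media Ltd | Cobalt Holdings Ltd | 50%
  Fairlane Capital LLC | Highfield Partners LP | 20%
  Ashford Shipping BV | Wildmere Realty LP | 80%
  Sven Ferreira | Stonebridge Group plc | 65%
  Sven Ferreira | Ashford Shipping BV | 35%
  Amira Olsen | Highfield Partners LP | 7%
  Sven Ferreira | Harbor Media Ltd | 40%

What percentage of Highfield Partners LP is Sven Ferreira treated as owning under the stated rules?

Chain via Harbor Media Ltd → Cobalt Holdings Ltd (R1): 40% × 50% × 20% = 4% of Highfield Partners LP.
Chain via Ashford Shipping BV → Wildmere Realty LP (R1): 35% × 80% × 50% = 14% of Highfield Partners LP.
Chain via Stonebridge Group plc → Fairlane Capital LLC (R1): 65% × 40% × 20% = 5.2% of Highfield Partners LP.
Aggregating (R2): 4% + 14% + 5.2% = 23.2%.

23.2%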